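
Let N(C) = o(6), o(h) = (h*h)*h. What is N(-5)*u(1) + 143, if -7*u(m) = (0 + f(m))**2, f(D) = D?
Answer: 785/7 ≈ 112.14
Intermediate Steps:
o(h) = h**3 (o(h) = h**2*h = h**3)
N(C) = 216 (N(C) = 6**3 = 216)
u(m) = -m**2/7 (u(m) = -(0 + m)**2/7 = -m**2/7)
N(-5)*u(1) + 143 = 216*(-1/7*1**2) + 143 = 216*(-1/7*1) + 143 = 216*(-1/7) + 143 = -216/7 + 143 = 785/7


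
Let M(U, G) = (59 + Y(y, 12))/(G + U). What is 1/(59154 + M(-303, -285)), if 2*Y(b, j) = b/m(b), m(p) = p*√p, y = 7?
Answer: 190886321584/11291670313420457 + 392*√7/11291670313420457 ≈ 1.6905e-5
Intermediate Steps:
m(p) = p^(3/2)
Y(b, j) = 1/(2*√b) (Y(b, j) = (b/(b^(3/2)))/2 = (b/b^(3/2))/2 = 1/(2*√b))
M(U, G) = (59 + √7/14)/(G + U) (M(U, G) = (59 + 1/(2*√7))/(G + U) = (59 + (√7/7)/2)/(G + U) = (59 + √7/14)/(G + U))
1/(59154 + M(-303, -285)) = 1/(59154 + (59 + √7/14)/(-285 - 303)) = 1/(59154 + (59 + √7/14)/(-588)) = 1/(59154 - (59 + √7/14)/588) = 1/(59154 + (-59/588 - √7/8232)) = 1/(34782493/588 - √7/8232)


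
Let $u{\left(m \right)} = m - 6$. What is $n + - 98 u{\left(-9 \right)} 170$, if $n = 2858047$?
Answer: $3107947$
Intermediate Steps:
$u{\left(m \right)} = -6 + m$ ($u{\left(m \right)} = m - 6 = -6 + m$)
$n + - 98 u{\left(-9 \right)} 170 = 2858047 + - 98 \left(-6 - 9\right) 170 = 2858047 + \left(-98\right) \left(-15\right) 170 = 2858047 + 1470 \cdot 170 = 2858047 + 249900 = 3107947$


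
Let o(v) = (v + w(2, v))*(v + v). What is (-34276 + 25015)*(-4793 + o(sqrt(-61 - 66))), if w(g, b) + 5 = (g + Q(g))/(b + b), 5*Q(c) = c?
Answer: 233590203/5 + 92610*I*sqrt(127) ≈ 4.6718e+7 + 1.0437e+6*I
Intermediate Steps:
Q(c) = c/5
w(g, b) = -5 + 3*g/(5*b) (w(g, b) = -5 + (g + g/5)/(b + b) = -5 + (6*g/5)/((2*b)) = -5 + (6*g/5)*(1/(2*b)) = -5 + 3*g/(5*b))
o(v) = 2*v*(-5 + v + 6/(5*v)) (o(v) = (v + (-5 + (3/5)*2/v))*(v + v) = (v + (-5 + 6/(5*v)))*(2*v) = (-5 + v + 6/(5*v))*(2*v) = 2*v*(-5 + v + 6/(5*v)))
(-34276 + 25015)*(-4793 + o(sqrt(-61 - 66))) = (-34276 + 25015)*(-4793 + (12/5 - 10*sqrt(-61 - 66) + 2*(sqrt(-61 - 66))**2)) = -9261*(-4793 + (12/5 - 10*I*sqrt(127) + 2*(sqrt(-127))**2)) = -9261*(-4793 + (12/5 - 10*I*sqrt(127) + 2*(I*sqrt(127))**2)) = -9261*(-4793 + (12/5 - 10*I*sqrt(127) + 2*(-127))) = -9261*(-4793 + (12/5 - 10*I*sqrt(127) - 254)) = -9261*(-4793 + (-1258/5 - 10*I*sqrt(127))) = -9261*(-25223/5 - 10*I*sqrt(127)) = 233590203/5 + 92610*I*sqrt(127)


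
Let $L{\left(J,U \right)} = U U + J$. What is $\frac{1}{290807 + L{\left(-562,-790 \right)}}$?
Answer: $\frac{1}{914345} \approx 1.0937 \cdot 10^{-6}$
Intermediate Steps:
$L{\left(J,U \right)} = J + U^{2}$ ($L{\left(J,U \right)} = U^{2} + J = J + U^{2}$)
$\frac{1}{290807 + L{\left(-562,-790 \right)}} = \frac{1}{290807 - \left(562 - \left(-790\right)^{2}\right)} = \frac{1}{290807 + \left(-562 + 624100\right)} = \frac{1}{290807 + 623538} = \frac{1}{914345}$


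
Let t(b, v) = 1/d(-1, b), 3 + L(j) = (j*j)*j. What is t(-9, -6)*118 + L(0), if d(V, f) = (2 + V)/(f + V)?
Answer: -1183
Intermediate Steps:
d(V, f) = (2 + V)/(V + f)
L(j) = -3 + j³ (L(j) = -3 + (j*j)*j = -3 + j²*j = -3 + j³)
t(b, v) = -1 + b (t(b, v) = 1/((2 - 1)/(-1 + b)) = 1/(1/(-1 + b)) = -1 + b)
t(-9, -6)*118 + L(0) = (-1 - 9)*118 + (-3 + 0³) = -10*118 + (-3 + 0) = -1180 - 3 = -1183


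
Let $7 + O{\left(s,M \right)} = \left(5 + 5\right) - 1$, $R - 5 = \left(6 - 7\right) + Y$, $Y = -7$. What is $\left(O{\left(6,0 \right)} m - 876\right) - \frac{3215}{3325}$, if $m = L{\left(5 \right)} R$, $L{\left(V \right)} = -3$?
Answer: $- \frac{571213}{665} \approx -858.97$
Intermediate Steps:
$R = -3$ ($R = 5 + \left(\left(6 - 7\right) - 7\right) = 5 - 8 = -3$)
$m = 9$ ($m = \left(-3\right) \left(-3\right) = 9$)
$O{\left(s,M \right)} = 2$ ($O{\left(s,M \right)} = -7 + \left(\left(5 + 5\right) - 1\right) = -7 + \left(10 - 1\right) = -7 + 9 = 2$)
$\left(O{\left(6,0 \right)} m - 876\right) - \frac{3215}{3325} = \left(2 \cdot 9 - 876\right) - \frac{3215}{3325} = \left(18 - 876\right) - \frac{643}{665} = -858 - \frac{643}{665} = - \frac{571213}{665}$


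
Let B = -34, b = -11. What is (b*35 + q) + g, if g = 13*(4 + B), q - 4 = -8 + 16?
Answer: -763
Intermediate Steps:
q = 12 (q = 4 + (-8 + 16) = 4 + 8 = 12)
g = -390 (g = 13*(4 - 34) = 13*(-30) = -390)
(b*35 + q) + g = (-11*35 + 12) - 390 = (-385 + 12) - 390 = -373 - 390 = -763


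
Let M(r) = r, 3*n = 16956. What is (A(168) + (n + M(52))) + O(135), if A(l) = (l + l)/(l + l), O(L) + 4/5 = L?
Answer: 29196/5 ≈ 5839.2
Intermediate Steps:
n = 5652 (n = (⅓)*16956 = 5652)
O(L) = -⅘ + L
A(l) = 1 (A(l) = (2*l)/((2*l)) = (2*l)*(1/(2*l)) = 1)
(A(168) + (n + M(52))) + O(135) = (1 + (5652 + 52)) + (-⅘ + 135) = (1 + 5704) + 671/5 = 5705 + 671/5 = 29196/5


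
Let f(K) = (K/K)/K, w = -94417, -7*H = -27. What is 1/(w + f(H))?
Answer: -27/2549252 ≈ -1.0591e-5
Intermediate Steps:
H = 27/7 (H = -⅐*(-27) = 27/7 ≈ 3.8571)
f(K) = 1/K
1/(w + f(H)) = 1/(-94417 + 1/(27/7)) = 1/(-94417 + 7/27) = 1/(-2549252/27) = -27/2549252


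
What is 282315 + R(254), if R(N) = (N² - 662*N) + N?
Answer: 178937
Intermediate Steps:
R(N) = N² - 661*N
282315 + R(254) = 282315 + 254*(-661 + 254) = 282315 + 254*(-407) = 282315 - 103378 = 178937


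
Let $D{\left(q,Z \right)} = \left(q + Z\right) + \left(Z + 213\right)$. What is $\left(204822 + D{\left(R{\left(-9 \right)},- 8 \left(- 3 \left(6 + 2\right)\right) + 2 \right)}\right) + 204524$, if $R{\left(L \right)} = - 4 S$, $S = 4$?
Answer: $409931$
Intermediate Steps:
$R{\left(L \right)} = -16$ ($R{\left(L \right)} = \left(-4\right) 4 = -16$)
$D{\left(q,Z \right)} = 213 + q + 2 Z$ ($D{\left(q,Z \right)} = \left(Z + q\right) + \left(213 + Z\right) = 213 + q + 2 Z$)
$\left(204822 + D{\left(R{\left(-9 \right)},- 8 \left(- 3 \left(6 + 2\right)\right) + 2 \right)}\right) + 204524 = \left(204822 + \left(213 - 16 + 2 \left(- 8 \left(- 3 \left(6 + 2\right)\right) + 2\right)\right)\right) + 204524 = \left(204822 + \left(213 - 16 + 2 \left(- 8 \left(\left(-3\right) 8\right) + 2\right)\right)\right) + 204524 = \left(204822 + \left(213 - 16 + 2 \left(\left(-8\right) \left(-24\right) + 2\right)\right)\right) + 204524 = \left(204822 + \left(213 - 16 + 2 \left(192 + 2\right)\right)\right) + 204524 = \left(204822 + \left(213 - 16 + 2 \cdot 194\right)\right) + 204524 = \left(204822 + \left(213 - 16 + 388\right)\right) + 204524 = \left(204822 + 585\right) + 204524 = 205407 + 204524 = 409931$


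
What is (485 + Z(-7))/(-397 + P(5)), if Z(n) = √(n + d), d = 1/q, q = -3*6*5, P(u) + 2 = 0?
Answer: -485/399 - I*√6310/11970 ≈ -1.2155 - 0.0066362*I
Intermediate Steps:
P(u) = -2 (P(u) = -2 + 0 = -2)
q = -90 (q = -18*5 = -90)
d = -1/90 (d = 1/(-90) = -1/90 ≈ -0.011111)
Z(n) = √(-1/90 + n) (Z(n) = √(n - 1/90) = √(-1/90 + n))
(485 + Z(-7))/(-397 + P(5)) = (485 + √(-10 + 900*(-7))/30)/(-397 - 2) = (485 + √(-10 - 6300)/30)/(-399) = (485 + √(-6310)/30)*(-1/399) = (485 + (I*√6310)/30)*(-1/399) = (485 + I*√6310/30)*(-1/399) = -485/399 - I*√6310/11970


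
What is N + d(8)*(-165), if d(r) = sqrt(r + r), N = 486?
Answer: -174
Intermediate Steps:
d(r) = sqrt(2)*sqrt(r) (d(r) = sqrt(2*r) = sqrt(2)*sqrt(r))
N + d(8)*(-165) = 486 + (sqrt(2)*sqrt(8))*(-165) = 486 + (sqrt(2)*(2*sqrt(2)))*(-165) = 486 + 4*(-165) = 486 - 660 = -174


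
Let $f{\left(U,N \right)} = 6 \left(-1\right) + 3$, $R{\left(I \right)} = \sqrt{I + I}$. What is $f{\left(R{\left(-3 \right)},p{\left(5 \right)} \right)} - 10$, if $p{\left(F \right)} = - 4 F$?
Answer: $-13$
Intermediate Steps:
$R{\left(I \right)} = \sqrt{2} \sqrt{I}$ ($R{\left(I \right)} = \sqrt{2 I} = \sqrt{2} \sqrt{I}$)
$f{\left(U,N \right)} = -3$ ($f{\left(U,N \right)} = -6 + 3 = -3$)
$f{\left(R{\left(-3 \right)},p{\left(5 \right)} \right)} - 10 = -3 - 10 = -13$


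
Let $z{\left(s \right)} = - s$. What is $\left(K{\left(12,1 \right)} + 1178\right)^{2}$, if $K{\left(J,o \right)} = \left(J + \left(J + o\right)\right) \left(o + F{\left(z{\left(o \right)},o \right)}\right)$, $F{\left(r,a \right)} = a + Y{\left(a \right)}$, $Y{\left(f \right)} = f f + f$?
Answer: $1633284$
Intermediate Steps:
$Y{\left(f \right)} = f + f^{2}$ ($Y{\left(f \right)} = f^{2} + f = f + f^{2}$)
$F{\left(r,a \right)} = a + a \left(1 + a\right)$
$K{\left(J,o \right)} = \left(o + 2 J\right) \left(o + o \left(2 + o\right)\right)$ ($K{\left(J,o \right)} = \left(J + \left(J + o\right)\right) \left(o + o \left(2 + o\right)\right) = \left(o + 2 J\right) \left(o + o \left(2 + o\right)\right)$)
$\left(K{\left(12,1 \right)} + 1178\right)^{2} = \left(1 \left(1^{2} + 3 \cdot 1 + 6 \cdot 12 + 2 \cdot 12 \cdot 1\right) + 1178\right)^{2} = \left(1 \left(1 + 3 + 72 + 24\right) + 1178\right)^{2} = \left(1 \cdot 100 + 1178\right)^{2} = \left(100 + 1178\right)^{2} = 1278^{2} = 1633284$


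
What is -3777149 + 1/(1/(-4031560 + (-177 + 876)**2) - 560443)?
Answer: -7500007416417723821/1985626570838 ≈ -3.7771e+6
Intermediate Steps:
-3777149 + 1/(1/(-4031560 + (-177 + 876)**2) - 560443) = -3777149 + 1/(1/(-4031560 + 699**2) - 560443) = -3777149 + 1/(1/(-4031560 + 488601) - 560443) = -3777149 + 1/(1/(-3542959) - 560443) = -3777149 + 1/(-1/3542959 - 560443) = -3777149 + 1/(-1985626570838/3542959) = -3777149 - 3542959/1985626570838 = -7500007416417723821/1985626570838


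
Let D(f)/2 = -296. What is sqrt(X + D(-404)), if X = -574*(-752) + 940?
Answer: 2*sqrt(107999) ≈ 657.26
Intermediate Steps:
X = 432588 (X = 431648 + 940 = 432588)
D(f) = -592 (D(f) = 2*(-296) = -592)
sqrt(X + D(-404)) = sqrt(432588 - 592) = sqrt(431996) = 2*sqrt(107999)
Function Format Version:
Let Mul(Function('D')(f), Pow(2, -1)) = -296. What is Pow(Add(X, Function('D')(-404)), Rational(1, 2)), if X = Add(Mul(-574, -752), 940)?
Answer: Mul(2, Pow(107999, Rational(1, 2))) ≈ 657.26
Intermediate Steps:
X = 432588 (X = Add(431648, 940) = 432588)
Function('D')(f) = -592 (Function('D')(f) = Mul(2, -296) = -592)
Pow(Add(X, Function('D')(-404)), Rational(1, 2)) = Pow(Add(432588, -592), Rational(1, 2)) = Pow(431996, Rational(1, 2)) = Mul(2, Pow(107999, Rational(1, 2)))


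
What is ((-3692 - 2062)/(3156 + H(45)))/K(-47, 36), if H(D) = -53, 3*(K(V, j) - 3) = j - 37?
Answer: -8631/12412 ≈ -0.69538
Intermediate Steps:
K(V, j) = -28/3 + j/3 (K(V, j) = 3 + (j - 37)/3 = 3 + (-37 + j)/3 = 3 + (-37/3 + j/3) = -28/3 + j/3)
((-3692 - 2062)/(3156 + H(45)))/K(-47, 36) = ((-3692 - 2062)/(3156 - 53))/(-28/3 + (⅓)*36) = (-5754/3103)/(-28/3 + 12) = (-5754*1/3103)/(8/3) = -5754/3103*3/8 = -8631/12412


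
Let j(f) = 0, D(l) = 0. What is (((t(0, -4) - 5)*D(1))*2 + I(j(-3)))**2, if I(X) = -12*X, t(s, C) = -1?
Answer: 0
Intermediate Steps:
(((t(0, -4) - 5)*D(1))*2 + I(j(-3)))**2 = (((-1 - 5)*0)*2 - 12*0)**2 = (-6*0*2 + 0)**2 = (0*2 + 0)**2 = (0 + 0)**2 = 0**2 = 0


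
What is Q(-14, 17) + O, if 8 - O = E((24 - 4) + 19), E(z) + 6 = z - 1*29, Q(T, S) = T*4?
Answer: -52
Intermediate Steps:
Q(T, S) = 4*T
E(z) = -35 + z (E(z) = -6 + (z - 1*29) = -6 + (z - 29) = -6 + (-29 + z) = -35 + z)
O = 4 (O = 8 - (-35 + ((24 - 4) + 19)) = 8 - (-35 + (20 + 19)) = 8 - (-35 + 39) = 8 - 1*4 = 8 - 4 = 4)
Q(-14, 17) + O = 4*(-14) + 4 = -56 + 4 = -52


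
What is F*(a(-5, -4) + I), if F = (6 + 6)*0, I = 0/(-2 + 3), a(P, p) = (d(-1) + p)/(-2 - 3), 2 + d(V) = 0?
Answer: 0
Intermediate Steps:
d(V) = -2 (d(V) = -2 + 0 = -2)
a(P, p) = ⅖ - p/5 (a(P, p) = (-2 + p)/(-2 - 3) = (-2 + p)/(-5) = (-2 + p)*(-⅕) = ⅖ - p/5)
I = 0 (I = 0/1 = 0*1 = 0)
F = 0 (F = 12*0 = 0)
F*(a(-5, -4) + I) = 0*((⅖ - ⅕*(-4)) + 0) = 0*((⅖ + ⅘) + 0) = 0*(6/5 + 0) = 0*(6/5) = 0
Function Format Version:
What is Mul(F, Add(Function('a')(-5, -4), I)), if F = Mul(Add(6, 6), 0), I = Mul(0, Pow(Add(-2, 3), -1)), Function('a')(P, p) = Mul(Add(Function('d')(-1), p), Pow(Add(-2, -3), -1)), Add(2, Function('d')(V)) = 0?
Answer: 0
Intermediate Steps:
Function('d')(V) = -2 (Function('d')(V) = Add(-2, 0) = -2)
Function('a')(P, p) = Add(Rational(2, 5), Mul(Rational(-1, 5), p)) (Function('a')(P, p) = Mul(Add(-2, p), Pow(Add(-2, -3), -1)) = Mul(Add(-2, p), Pow(-5, -1)) = Mul(Add(-2, p), Rational(-1, 5)) = Add(Rational(2, 5), Mul(Rational(-1, 5), p)))
I = 0 (I = Mul(0, Pow(1, -1)) = Mul(0, 1) = 0)
F = 0 (F = Mul(12, 0) = 0)
Mul(F, Add(Function('a')(-5, -4), I)) = Mul(0, Add(Add(Rational(2, 5), Mul(Rational(-1, 5), -4)), 0)) = Mul(0, Add(Add(Rational(2, 5), Rational(4, 5)), 0)) = Mul(0, Add(Rational(6, 5), 0)) = Mul(0, Rational(6, 5)) = 0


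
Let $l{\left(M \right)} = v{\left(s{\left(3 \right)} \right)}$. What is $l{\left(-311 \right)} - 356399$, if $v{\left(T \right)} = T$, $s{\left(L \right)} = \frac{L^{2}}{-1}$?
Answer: $-356408$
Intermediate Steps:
$s{\left(L \right)} = - L^{2}$ ($s{\left(L \right)} = L^{2} \left(-1\right) = - L^{2}$)
$l{\left(M \right)} = -9$ ($l{\left(M \right)} = - 3^{2} = \left(-1\right) 9 = -9$)
$l{\left(-311 \right)} - 356399 = -9 - 356399 = -356408$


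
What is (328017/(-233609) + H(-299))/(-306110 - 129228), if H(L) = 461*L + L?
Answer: 32270608059/101698874842 ≈ 0.31732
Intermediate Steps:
H(L) = 462*L
(328017/(-233609) + H(-299))/(-306110 - 129228) = (328017/(-233609) + 462*(-299))/(-306110 - 129228) = (328017*(-1/233609) - 138138)/(-435338) = (-328017/233609 - 138138)*(-1/435338) = -32270608059/233609*(-1/435338) = 32270608059/101698874842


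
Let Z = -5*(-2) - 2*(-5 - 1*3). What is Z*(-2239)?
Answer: -58214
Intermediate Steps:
Z = 26 (Z = 10 - 2*(-5 - 3) = 10 - 2*(-8) = 10 + 16 = 26)
Z*(-2239) = 26*(-2239) = -58214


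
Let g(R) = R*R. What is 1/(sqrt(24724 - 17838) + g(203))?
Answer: 41209/1698174795 - sqrt(6886)/1698174795 ≈ 2.4218e-5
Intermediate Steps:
g(R) = R**2
1/(sqrt(24724 - 17838) + g(203)) = 1/(sqrt(24724 - 17838) + 203**2) = 1/(sqrt(6886) + 41209) = 1/(41209 + sqrt(6886))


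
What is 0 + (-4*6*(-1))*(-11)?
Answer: -264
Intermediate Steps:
0 + (-4*6*(-1))*(-11) = 0 - 24*(-1)*(-11) = 0 + 24*(-11) = 0 - 264 = -264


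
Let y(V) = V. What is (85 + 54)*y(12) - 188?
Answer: 1480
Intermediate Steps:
(85 + 54)*y(12) - 188 = (85 + 54)*12 - 188 = 139*12 - 188 = 1668 - 188 = 1480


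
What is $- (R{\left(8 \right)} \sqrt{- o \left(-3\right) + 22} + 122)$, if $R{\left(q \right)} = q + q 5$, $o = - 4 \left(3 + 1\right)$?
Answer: $-122 - 48 i \sqrt{26} \approx -122.0 - 244.75 i$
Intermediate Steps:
$o = -16$ ($o = \left(-4\right) 4 = -16$)
$R{\left(q \right)} = 6 q$ ($R{\left(q \right)} = q + 5 q = 6 q$)
$- (R{\left(8 \right)} \sqrt{- o \left(-3\right) + 22} + 122) = - (6 \cdot 8 \sqrt{\left(-1\right) \left(-16\right) \left(-3\right) + 22} + 122) = - (48 \sqrt{16 \left(-3\right) + 22} + 122) = - (48 \sqrt{-48 + 22} + 122) = - (48 \sqrt{-26} + 122) = - (48 i \sqrt{26} + 122) = - (122 + 48 i \sqrt{26}) = -122 - 48 i \sqrt{26}$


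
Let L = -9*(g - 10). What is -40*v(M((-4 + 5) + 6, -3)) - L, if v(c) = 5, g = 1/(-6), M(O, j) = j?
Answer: -583/2 ≈ -291.50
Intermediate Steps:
g = -⅙ ≈ -0.16667
L = 183/2 (L = -9*(-⅙ - 10) = -9*(-61/6) = 183/2 ≈ 91.500)
-40*v(M((-4 + 5) + 6, -3)) - L = -40*5 - 1*183/2 = -200 - 183/2 = -583/2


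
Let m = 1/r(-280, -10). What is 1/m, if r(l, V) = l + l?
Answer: -560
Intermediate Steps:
r(l, V) = 2*l
m = -1/560 (m = 1/(2*(-280)) = 1/(-560) = -1/560 ≈ -0.0017857)
1/m = 1/(-1/560) = -560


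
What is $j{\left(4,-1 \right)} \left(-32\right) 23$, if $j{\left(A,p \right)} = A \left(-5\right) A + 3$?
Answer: $56672$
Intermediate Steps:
$j{\left(A,p \right)} = 3 - 5 A^{2}$ ($j{\left(A,p \right)} = - 5 A A + 3 = - 5 A^{2} + 3 = 3 - 5 A^{2}$)
$j{\left(4,-1 \right)} \left(-32\right) 23 = \left(3 - 5 \cdot 4^{2}\right) \left(-32\right) 23 = \left(3 - 80\right) \left(-32\right) 23 = \left(-77\right) \left(-32\right) 23 = 2464 \cdot 23 = 56672$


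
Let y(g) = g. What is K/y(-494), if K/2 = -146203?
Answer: 146203/247 ≈ 591.92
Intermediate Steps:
K = -292406 (K = 2*(-146203) = -292406)
K/y(-494) = -292406/(-494) = -292406*(-1/494) = 146203/247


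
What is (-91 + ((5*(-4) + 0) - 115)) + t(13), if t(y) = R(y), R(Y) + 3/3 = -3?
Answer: -230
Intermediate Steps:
R(Y) = -4 (R(Y) = -1 - 3 = -4)
t(y) = -4
(-91 + ((5*(-4) + 0) - 115)) + t(13) = (-91 + ((5*(-4) + 0) - 115)) - 4 = (-91 + ((-20 + 0) - 115)) - 4 = (-91 + (-20 - 115)) - 4 = (-91 - 135) - 4 = -226 - 4 = -230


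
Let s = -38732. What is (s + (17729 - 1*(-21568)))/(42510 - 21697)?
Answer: 565/20813 ≈ 0.027146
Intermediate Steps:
(s + (17729 - 1*(-21568)))/(42510 - 21697) = (-38732 + (17729 - 1*(-21568)))/(42510 - 21697) = (-38732 + (17729 + 21568))/20813 = (-38732 + 39297)*(1/20813) = 565*(1/20813) = 565/20813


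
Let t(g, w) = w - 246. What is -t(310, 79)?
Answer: 167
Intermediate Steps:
t(g, w) = -246 + w
-t(310, 79) = -(-246 + 79) = -1*(-167) = 167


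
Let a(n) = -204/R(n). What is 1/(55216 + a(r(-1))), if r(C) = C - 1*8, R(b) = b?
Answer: 3/165716 ≈ 1.8103e-5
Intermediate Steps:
r(C) = -8 + C (r(C) = C - 8 = -8 + C)
a(n) = -204/n
1/(55216 + a(r(-1))) = 1/(55216 - 204/(-8 - 1)) = 1/(55216 - 204/(-9)) = 1/(55216 - 204*(-1/9)) = 1/(55216 + 68/3) = 1/(165716/3) = 3/165716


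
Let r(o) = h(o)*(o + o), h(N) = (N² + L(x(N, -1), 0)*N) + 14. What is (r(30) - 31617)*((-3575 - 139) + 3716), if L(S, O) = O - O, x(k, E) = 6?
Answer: 46446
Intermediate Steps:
L(S, O) = 0
h(N) = 14 + N² (h(N) = (N² + 0*N) + 14 = (N² + 0) + 14 = N² + 14 = 14 + N²)
r(o) = 2*o*(14 + o²) (r(o) = (14 + o²)*(o + o) = (14 + o²)*(2*o) = 2*o*(14 + o²))
(r(30) - 31617)*((-3575 - 139) + 3716) = (2*30*(14 + 30²) - 31617)*((-3575 - 139) + 3716) = (2*30*(14 + 900) - 31617)*(-3714 + 3716) = (2*30*914 - 31617)*2 = (54840 - 31617)*2 = 23223*2 = 46446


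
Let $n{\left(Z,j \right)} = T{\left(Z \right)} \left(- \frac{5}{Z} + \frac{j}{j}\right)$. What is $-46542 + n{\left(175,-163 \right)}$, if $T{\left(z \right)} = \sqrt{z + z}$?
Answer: $-46542 + \frac{34 \sqrt{14}}{7} \approx -46524.0$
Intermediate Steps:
$T{\left(z \right)} = \sqrt{2} \sqrt{z}$ ($T{\left(z \right)} = \sqrt{2 z} = \sqrt{2} \sqrt{z}$)
$n{\left(Z,j \right)} = \sqrt{2} \sqrt{Z} \left(1 - \frac{5}{Z}\right)$ ($n{\left(Z,j \right)} = \sqrt{2} \sqrt{Z} \left(- \frac{5}{Z} + \frac{j}{j}\right) = \sqrt{2} \sqrt{Z} \left(- \frac{5}{Z} + 1\right) = \sqrt{2} \sqrt{Z} \left(1 - \frac{5}{Z}\right)$)
$-46542 + n{\left(175,-163 \right)} = -46542 + \frac{\sqrt{2} \left(-5 + 175\right)}{5 \sqrt{7}} = -46542 + \sqrt{2} \frac{\sqrt{7}}{35} \cdot 170 = -46542 + \frac{34 \sqrt{14}}{7}$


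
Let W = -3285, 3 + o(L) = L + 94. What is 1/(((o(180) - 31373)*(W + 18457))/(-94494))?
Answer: 47247/235939772 ≈ 0.00020025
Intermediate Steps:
o(L) = 91 + L (o(L) = -3 + (L + 94) = -3 + (94 + L) = 91 + L)
1/(((o(180) - 31373)*(W + 18457))/(-94494)) = 1/((((91 + 180) - 31373)*(-3285 + 18457))/(-94494)) = 1/(((271 - 31373)*15172)*(-1/94494)) = 1/(-31102*15172*(-1/94494)) = 1/(-471879544*(-1/94494)) = 1/(235939772/47247) = 47247/235939772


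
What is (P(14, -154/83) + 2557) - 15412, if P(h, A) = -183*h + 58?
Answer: -15359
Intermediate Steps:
P(h, A) = 58 - 183*h
(P(14, -154/83) + 2557) - 15412 = ((58 - 183*14) + 2557) - 15412 = ((58 - 2562) + 2557) - 15412 = (-2504 + 2557) - 15412 = 53 - 15412 = -15359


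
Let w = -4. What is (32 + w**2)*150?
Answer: 7200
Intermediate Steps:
(32 + w**2)*150 = (32 + (-4)**2)*150 = (32 + 16)*150 = 48*150 = 7200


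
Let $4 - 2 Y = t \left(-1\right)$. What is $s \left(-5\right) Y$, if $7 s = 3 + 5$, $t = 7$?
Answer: $- \frac{220}{7} \approx -31.429$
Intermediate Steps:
$s = \frac{8}{7}$ ($s = \frac{3 + 5}{7} = \frac{1}{7} \cdot 8 = \frac{8}{7} \approx 1.1429$)
$Y = \frac{11}{2}$ ($Y = 2 - \frac{7 \left(-1\right)}{2} = 2 - - \frac{7}{2} = 2 + \frac{7}{2} = \frac{11}{2} \approx 5.5$)
$s \left(-5\right) Y = \frac{8}{7} \left(-5\right) \frac{11}{2} = \left(- \frac{40}{7}\right) \frac{11}{2} = - \frac{220}{7}$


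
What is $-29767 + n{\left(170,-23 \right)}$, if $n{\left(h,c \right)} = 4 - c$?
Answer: $-29740$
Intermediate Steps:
$-29767 + n{\left(170,-23 \right)} = -29767 + \left(4 - -23\right) = -29767 + \left(4 + 23\right) = -29767 + 27 = -29740$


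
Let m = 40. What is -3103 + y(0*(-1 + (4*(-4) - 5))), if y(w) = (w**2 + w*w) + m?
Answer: -3063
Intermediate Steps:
y(w) = 40 + 2*w**2 (y(w) = (w**2 + w*w) + 40 = (w**2 + w**2) + 40 = 2*w**2 + 40 = 40 + 2*w**2)
-3103 + y(0*(-1 + (4*(-4) - 5))) = -3103 + (40 + 2*(0*(-1 + (4*(-4) - 5)))**2) = -3103 + (40 + 2*(0*(-1 + (-16 - 5)))**2) = -3103 + (40 + 2*(0*(-1 - 21))**2) = -3103 + (40 + 2*(0*(-22))**2) = -3103 + (40 + 2*0**2) = -3103 + (40 + 2*0) = -3103 + (40 + 0) = -3103 + 40 = -3063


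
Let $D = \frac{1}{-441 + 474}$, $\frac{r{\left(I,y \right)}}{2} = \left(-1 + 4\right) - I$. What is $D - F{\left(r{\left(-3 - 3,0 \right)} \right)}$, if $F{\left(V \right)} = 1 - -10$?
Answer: $- \frac{362}{33} \approx -10.97$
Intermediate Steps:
$r{\left(I,y \right)} = 6 - 2 I$ ($r{\left(I,y \right)} = 2 \left(\left(-1 + 4\right) - I\right) = 2 \left(3 - I\right) = 6 - 2 I$)
$D = \frac{1}{33} \approx 0.030303$
$F{\left(V \right)} = 11$ ($F{\left(V \right)} = 1 + 10 = 11$)
$D - F{\left(r{\left(-3 - 3,0 \right)} \right)} = \frac{1}{33} - 11 = - \frac{362}{33}$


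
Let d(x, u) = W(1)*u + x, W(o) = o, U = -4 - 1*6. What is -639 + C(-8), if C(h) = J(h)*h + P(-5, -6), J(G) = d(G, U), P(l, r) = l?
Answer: -500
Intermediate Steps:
U = -10 (U = -4 - 6 = -10)
d(x, u) = u + x (d(x, u) = 1*u + x = u + x)
J(G) = -10 + G
C(h) = -5 + h*(-10 + h) (C(h) = (-10 + h)*h - 5 = h*(-10 + h) - 5 = -5 + h*(-10 + h))
-639 + C(-8) = -639 + (-5 - 8*(-10 - 8)) = -639 + (-5 - 8*(-18)) = -639 + (-5 + 144) = -639 + 139 = -500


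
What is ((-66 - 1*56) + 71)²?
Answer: 2601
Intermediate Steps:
((-66 - 1*56) + 71)² = ((-66 - 56) + 71)² = (-122 + 71)² = (-51)² = 2601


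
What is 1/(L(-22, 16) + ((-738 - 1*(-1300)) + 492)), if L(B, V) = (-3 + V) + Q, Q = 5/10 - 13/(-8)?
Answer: 8/8553 ≈ 0.00093534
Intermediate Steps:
Q = 17/8 (Q = 5*(⅒) - 13*(-⅛) = ½ + 13/8 = 17/8 ≈ 2.1250)
L(B, V) = -7/8 + V (L(B, V) = (-3 + V) + 17/8 = -7/8 + V)
1/(L(-22, 16) + ((-738 - 1*(-1300)) + 492)) = 1/((-7/8 + 16) + ((-738 - 1*(-1300)) + 492)) = 1/(121/8 + ((-738 + 1300) + 492)) = 1/(121/8 + (562 + 492)) = 1/(121/8 + 1054) = 1/(8553/8) = 8/8553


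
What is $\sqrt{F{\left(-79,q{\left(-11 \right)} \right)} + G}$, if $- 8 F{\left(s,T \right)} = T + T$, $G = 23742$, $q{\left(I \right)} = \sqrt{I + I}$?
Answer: $\frac{\sqrt{94968 - i \sqrt{22}}}{2} \approx 154.08 - 0.0038051 i$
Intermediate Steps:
$q{\left(I \right)} = \sqrt{2} \sqrt{I}$ ($q{\left(I \right)} = \sqrt{2 I} = \sqrt{2} \sqrt{I}$)
$F{\left(s,T \right)} = - \frac{T}{4}$ ($F{\left(s,T \right)} = - \frac{T + T}{8} = - \frac{2 T}{8} = - \frac{T}{4}$)
$\sqrt{F{\left(-79,q{\left(-11 \right)} \right)} + G} = \sqrt{- \frac{\sqrt{2} \sqrt{-11}}{4} + 23742} = \sqrt{- \frac{\sqrt{2} i \sqrt{11}}{4} + 23742} = \sqrt{- \frac{i \sqrt{22}}{4} + 23742} = \sqrt{23742 - \frac{i \sqrt{22}}{4}}$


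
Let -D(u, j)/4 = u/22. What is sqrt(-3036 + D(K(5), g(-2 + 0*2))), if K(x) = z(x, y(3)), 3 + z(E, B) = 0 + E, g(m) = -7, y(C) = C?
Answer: 10*I*sqrt(3674)/11 ≈ 55.103*I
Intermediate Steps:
z(E, B) = -3 + E (z(E, B) = -3 + (0 + E) = -3 + E)
K(x) = -3 + x
D(u, j) = -2*u/11 (D(u, j) = -4*u/22 = -2*u/11)
sqrt(-3036 + D(K(5), g(-2 + 0*2))) = sqrt(-3036 - 2*(-3 + 5)/11) = sqrt(-3036 - 2/11*2) = sqrt(-3036 - 4/11) = sqrt(-33400/11) = 10*I*sqrt(3674)/11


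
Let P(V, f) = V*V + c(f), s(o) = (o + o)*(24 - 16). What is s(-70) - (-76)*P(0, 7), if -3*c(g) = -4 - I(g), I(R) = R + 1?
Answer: -816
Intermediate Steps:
I(R) = 1 + R
c(g) = 5/3 + g/3 (c(g) = -(-4 - (1 + g))/3 = -(-4 + (-1 - g))/3 = -(-5 - g)/3 = 5/3 + g/3)
s(o) = 16*o (s(o) = (2*o)*8 = 16*o)
P(V, f) = 5/3 + V**2 + f/3 (P(V, f) = V*V + (5/3 + f/3) = V**2 + (5/3 + f/3) = 5/3 + V**2 + f/3)
s(-70) - (-76)*P(0, 7) = 16*(-70) - (-76)*(5/3 + 0**2 + (1/3)*7) = -1120 - (-76)*(5/3 + 0 + 7/3) = -1120 - (-76)*4 = -1120 - 1*(-304) = -1120 + 304 = -816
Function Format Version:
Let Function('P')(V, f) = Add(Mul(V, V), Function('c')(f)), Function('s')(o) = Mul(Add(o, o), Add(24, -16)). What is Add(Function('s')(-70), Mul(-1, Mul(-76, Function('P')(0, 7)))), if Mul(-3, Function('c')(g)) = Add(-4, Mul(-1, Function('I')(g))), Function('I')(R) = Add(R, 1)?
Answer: -816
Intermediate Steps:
Function('I')(R) = Add(1, R)
Function('c')(g) = Add(Rational(5, 3), Mul(Rational(1, 3), g)) (Function('c')(g) = Mul(Rational(-1, 3), Add(-4, Mul(-1, Add(1, g)))) = Mul(Rational(-1, 3), Add(-4, Add(-1, Mul(-1, g)))) = Mul(Rational(-1, 3), Add(-5, Mul(-1, g))) = Add(Rational(5, 3), Mul(Rational(1, 3), g)))
Function('s')(o) = Mul(16, o) (Function('s')(o) = Mul(Mul(2, o), 8) = Mul(16, o))
Function('P')(V, f) = Add(Rational(5, 3), Pow(V, 2), Mul(Rational(1, 3), f)) (Function('P')(V, f) = Add(Mul(V, V), Add(Rational(5, 3), Mul(Rational(1, 3), f))) = Add(Pow(V, 2), Add(Rational(5, 3), Mul(Rational(1, 3), f))) = Add(Rational(5, 3), Pow(V, 2), Mul(Rational(1, 3), f)))
Add(Function('s')(-70), Mul(-1, Mul(-76, Function('P')(0, 7)))) = Add(Mul(16, -70), Mul(-1, Mul(-76, Add(Rational(5, 3), Pow(0, 2), Mul(Rational(1, 3), 7))))) = Add(-1120, Mul(-1, Mul(-76, Add(Rational(5, 3), 0, Rational(7, 3))))) = Add(-1120, Mul(-1, Mul(-76, 4))) = Add(-1120, Mul(-1, -304)) = Add(-1120, 304) = -816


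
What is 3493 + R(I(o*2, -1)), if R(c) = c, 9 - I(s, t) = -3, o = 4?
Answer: 3505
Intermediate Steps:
I(s, t) = 12 (I(s, t) = 9 - 1*(-3) = 9 + 3 = 12)
3493 + R(I(o*2, -1)) = 3493 + 12 = 3505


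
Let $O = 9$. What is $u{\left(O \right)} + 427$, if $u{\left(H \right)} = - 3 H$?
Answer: $400$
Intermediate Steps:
$u{\left(O \right)} + 427 = \left(-3\right) 9 + 427 = -27 + 427 = 400$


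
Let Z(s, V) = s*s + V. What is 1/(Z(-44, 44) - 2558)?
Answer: -1/578 ≈ -0.0017301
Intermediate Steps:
Z(s, V) = V + s**2 (Z(s, V) = s**2 + V = V + s**2)
1/(Z(-44, 44) - 2558) = 1/((44 + (-44)**2) - 2558) = 1/((44 + 1936) - 2558) = 1/(1980 - 2558) = 1/(-578) = -1/578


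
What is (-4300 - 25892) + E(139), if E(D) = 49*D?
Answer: -23381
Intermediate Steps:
(-4300 - 25892) + E(139) = (-4300 - 25892) + 49*139 = -30192 + 6811 = -23381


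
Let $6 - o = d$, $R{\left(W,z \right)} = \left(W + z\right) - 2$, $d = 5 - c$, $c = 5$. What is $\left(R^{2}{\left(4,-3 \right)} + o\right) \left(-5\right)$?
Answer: $-35$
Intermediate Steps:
$d = 0$ ($d = 5 - 5 = 0$)
$R{\left(W,z \right)} = -2 + W + z$
$o = 6$ ($o = 6 - 0 = 6 + 0 = 6$)
$\left(R^{2}{\left(4,-3 \right)} + o\right) \left(-5\right) = \left(\left(-2 + 4 - 3\right)^{2} + 6\right) \left(-5\right) = \left(\left(-1\right)^{2} + 6\right) \left(-5\right) = \left(1 + 6\right) \left(-5\right) = 7 \left(-5\right) = -35$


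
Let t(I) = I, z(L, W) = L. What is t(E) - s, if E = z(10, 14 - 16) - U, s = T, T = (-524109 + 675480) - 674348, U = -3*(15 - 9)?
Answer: 523005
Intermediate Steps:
U = -18 (U = -3*6 = -18)
T = -522977 (T = 151371 - 674348 = -522977)
s = -522977
E = 28 (E = 10 - 1*(-18) = 10 + 18 = 28)
t(E) - s = 28 - 1*(-522977) = 28 + 522977 = 523005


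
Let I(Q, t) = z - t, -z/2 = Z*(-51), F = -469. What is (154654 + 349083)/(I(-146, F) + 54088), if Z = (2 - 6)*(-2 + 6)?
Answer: 503737/52925 ≈ 9.5179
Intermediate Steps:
Z = -16 (Z = -4*4 = -16)
z = -1632 (z = -(-32)*(-51) = -2*816 = -1632)
I(Q, t) = -1632 - t
(154654 + 349083)/(I(-146, F) + 54088) = (154654 + 349083)/((-1632 - 1*(-469)) + 54088) = 503737/((-1632 + 469) + 54088) = 503737/(-1163 + 54088) = 503737/52925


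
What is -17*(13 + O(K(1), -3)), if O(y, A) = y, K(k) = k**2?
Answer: -238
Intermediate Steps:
-17*(13 + O(K(1), -3)) = -17*(13 + 1**2) = -17*(13 + 1) = -17*14 = -238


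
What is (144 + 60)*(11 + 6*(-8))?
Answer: -7548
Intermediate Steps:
(144 + 60)*(11 + 6*(-8)) = 204*(11 - 48) = 204*(-37) = -7548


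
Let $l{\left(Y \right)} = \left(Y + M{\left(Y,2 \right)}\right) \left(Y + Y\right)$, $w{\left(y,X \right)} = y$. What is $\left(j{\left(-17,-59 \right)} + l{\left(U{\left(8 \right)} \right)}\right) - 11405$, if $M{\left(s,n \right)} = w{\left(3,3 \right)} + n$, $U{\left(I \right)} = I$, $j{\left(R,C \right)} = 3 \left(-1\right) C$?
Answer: $-11020$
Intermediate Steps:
$j{\left(R,C \right)} = - 3 C$
$M{\left(s,n \right)} = 3 + n$
$l{\left(Y \right)} = 2 Y \left(5 + Y\right)$ ($l{\left(Y \right)} = \left(Y + \left(3 + 2\right)\right) \left(Y + Y\right) = \left(Y + 5\right) 2 Y = \left(5 + Y\right) 2 Y = 2 Y \left(5 + Y\right)$)
$\left(j{\left(-17,-59 \right)} + l{\left(U{\left(8 \right)} \right)}\right) - 11405 = \left(\left(-3\right) \left(-59\right) + 2 \cdot 8 \left(5 + 8\right)\right) - 11405 = \left(177 + 2 \cdot 8 \cdot 13\right) - 11405 = \left(177 + 208\right) - 11405 = 385 - 11405 = -11020$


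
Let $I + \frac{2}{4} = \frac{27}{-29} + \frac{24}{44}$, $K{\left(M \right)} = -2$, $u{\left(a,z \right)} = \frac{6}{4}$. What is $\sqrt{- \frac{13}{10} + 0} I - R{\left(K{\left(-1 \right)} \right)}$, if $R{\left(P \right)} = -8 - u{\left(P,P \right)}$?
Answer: $\frac{19}{2} - \frac{113 i \sqrt{130}}{1276} \approx 9.5 - 1.0097 i$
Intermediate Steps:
$u{\left(a,z \right)} = \frac{3}{2}$ ($u{\left(a,z \right)} = 6 \cdot \frac{1}{4} = \frac{3}{2}$)
$R{\left(P \right)} = - \frac{19}{2}$ ($R{\left(P \right)} = -8 - \frac{3}{2} = - \frac{19}{2}$)
$I = - \frac{565}{638}$ ($I = - \frac{1}{2} + \left(\frac{27}{-29} + \frac{24}{44}\right) = - \frac{1}{2} + \left(27 \left(- \frac{1}{29}\right) + 24 \cdot \frac{1}{44}\right) = - \frac{1}{2} + \left(- \frac{27}{29} + \frac{6}{11}\right) = - \frac{1}{2} - \frac{123}{319} = - \frac{565}{638} \approx -0.88558$)
$\sqrt{- \frac{13}{10} + 0} I - R{\left(K{\left(-1 \right)} \right)} = \sqrt{- \frac{13}{10} + 0} \left(- \frac{565}{638}\right) - - \frac{19}{2} = \sqrt{\left(-13\right) \frac{1}{10} + 0} \left(- \frac{565}{638}\right) + \frac{19}{2} = \sqrt{- \frac{13}{10} + 0} \left(- \frac{565}{638}\right) + \frac{19}{2} = \sqrt{- \frac{13}{10}} \left(- \frac{565}{638}\right) + \frac{19}{2} = \frac{i \sqrt{130}}{10} \left(- \frac{565}{638}\right) + \frac{19}{2} = - \frac{113 i \sqrt{130}}{1276} + \frac{19}{2} = \frac{19}{2} - \frac{113 i \sqrt{130}}{1276}$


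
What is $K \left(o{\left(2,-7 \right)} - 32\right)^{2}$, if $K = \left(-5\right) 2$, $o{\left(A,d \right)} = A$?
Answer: $-9000$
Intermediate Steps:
$K = -10$
$K \left(o{\left(2,-7 \right)} - 32\right)^{2} = - 10 \left(2 - 32\right)^{2} = - 10 \left(-30\right)^{2} = \left(-10\right) 900 = -9000$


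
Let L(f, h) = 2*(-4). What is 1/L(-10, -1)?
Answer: -⅛ ≈ -0.12500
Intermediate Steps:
L(f, h) = -8
1/L(-10, -1) = 1/(-8) = -⅛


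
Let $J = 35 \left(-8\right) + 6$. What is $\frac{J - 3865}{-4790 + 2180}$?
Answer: $\frac{4139}{2610} \approx 1.5858$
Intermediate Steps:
$J = -274$ ($J = -280 + 6 = -274$)
$\frac{J - 3865}{-4790 + 2180} = \frac{-274 - 3865}{-4790 + 2180} = - \frac{4139}{-2610} = \left(-4139\right) \left(- \frac{1}{2610}\right) = \frac{4139}{2610}$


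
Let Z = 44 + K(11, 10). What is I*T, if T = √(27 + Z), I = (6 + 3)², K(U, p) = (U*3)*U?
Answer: 81*√434 ≈ 1687.4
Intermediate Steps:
K(U, p) = 3*U² (K(U, p) = (3*U)*U = 3*U²)
I = 81 (I = 9² = 81)
Z = 407 (Z = 44 + 3*11² = 44 + 3*121 = 44 + 363 = 407)
T = √434 (T = √(27 + 407) = √434 ≈ 20.833)
I*T = 81*√434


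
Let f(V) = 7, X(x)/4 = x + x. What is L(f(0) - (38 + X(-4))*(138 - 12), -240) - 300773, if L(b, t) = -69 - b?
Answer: -300093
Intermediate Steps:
X(x) = 8*x (X(x) = 4*(x + x) = 4*(2*x) = 8*x)
L(f(0) - (38 + X(-4))*(138 - 12), -240) - 300773 = (-69 - (7 - (38 + 8*(-4))*(138 - 12))) - 300773 = (-69 - (7 - (38 - 32)*126)) - 300773 = (-69 - (7 - 6*126)) - 300773 = (-69 - (7 - 1*756)) - 300773 = (-69 - (7 - 756)) - 300773 = (-69 - 1*(-749)) - 300773 = (-69 + 749) - 300773 = 680 - 300773 = -300093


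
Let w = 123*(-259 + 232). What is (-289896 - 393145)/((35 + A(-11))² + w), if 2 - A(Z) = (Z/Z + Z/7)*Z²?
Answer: -33469009/389320 ≈ -85.968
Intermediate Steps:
A(Z) = 2 - Z²*(1 + Z/7) (A(Z) = 2 - (Z/Z + Z/7)*Z² = 2 - (1 + Z*(⅐))*Z² = 2 - (1 + Z/7)*Z² = 2 - Z²*(1 + Z/7))
w = -3321 (w = 123*(-27) = -3321)
(-289896 - 393145)/((35 + A(-11))² + w) = (-289896 - 393145)/((35 + (2 - 1*(-11)² - ⅐*(-11)³))² - 3321) = -683041/((35 + (2 - 1*121 - ⅐*(-1331)))² - 3321) = -683041/((35 + (2 - 121 + 1331/7))² - 3321) = -683041/((35 + 498/7)² - 3321) = -683041/((743/7)² - 3321) = -683041/(552049/49 - 3321) = -683041/389320/49 = -683041*49/389320 = -33469009/389320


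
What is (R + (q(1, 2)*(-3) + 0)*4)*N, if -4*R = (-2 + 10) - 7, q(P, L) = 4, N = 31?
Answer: -5983/4 ≈ -1495.8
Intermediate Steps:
R = -¼ (R = -((-2 + 10) - 7)/4 = -(8 - 7)/4 = -¼*1 = -¼ ≈ -0.25000)
(R + (q(1, 2)*(-3) + 0)*4)*N = (-¼ + (4*(-3) + 0)*4)*31 = (-¼ + (-12 + 0)*4)*31 = (-¼ - 12*4)*31 = (-¼ - 48)*31 = -193/4*31 = -5983/4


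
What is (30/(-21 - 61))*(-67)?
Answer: 1005/41 ≈ 24.512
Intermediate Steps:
(30/(-21 - 61))*(-67) = (30/(-82))*(-67) = -1/82*30*(-67) = -15/41*(-67) = 1005/41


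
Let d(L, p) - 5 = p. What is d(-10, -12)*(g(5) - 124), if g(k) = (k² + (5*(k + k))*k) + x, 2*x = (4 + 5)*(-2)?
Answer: -994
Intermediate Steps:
d(L, p) = 5 + p
x = -9 (x = ((4 + 5)*(-2))/2 = (9*(-2))/2 = (½)*(-18) = -9)
g(k) = -9 + 11*k² (g(k) = (k² + (5*(k + k))*k) - 9 = (k² + (5*(2*k))*k) - 9 = (k² + (10*k)*k) - 9 = (k² + 10*k²) - 9 = 11*k² - 9 = -9 + 11*k²)
d(-10, -12)*(g(5) - 124) = (5 - 12)*((-9 + 11*5²) - 124) = -7*((-9 + 11*25) - 124) = -7*((-9 + 275) - 124) = -7*(266 - 124) = -7*142 = -994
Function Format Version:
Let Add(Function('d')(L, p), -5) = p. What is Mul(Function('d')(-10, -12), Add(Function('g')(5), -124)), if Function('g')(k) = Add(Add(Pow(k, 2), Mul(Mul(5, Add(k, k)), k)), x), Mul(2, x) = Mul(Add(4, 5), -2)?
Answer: -994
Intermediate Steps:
Function('d')(L, p) = Add(5, p)
x = -9 (x = Mul(Rational(1, 2), Mul(Add(4, 5), -2)) = Mul(Rational(1, 2), Mul(9, -2)) = Mul(Rational(1, 2), -18) = -9)
Function('g')(k) = Add(-9, Mul(11, Pow(k, 2))) (Function('g')(k) = Add(Add(Pow(k, 2), Mul(Mul(5, Add(k, k)), k)), -9) = Add(Add(Pow(k, 2), Mul(Mul(5, Mul(2, k)), k)), -9) = Add(Add(Pow(k, 2), Mul(Mul(10, k), k)), -9) = Add(Add(Pow(k, 2), Mul(10, Pow(k, 2))), -9) = Add(Mul(11, Pow(k, 2)), -9) = Add(-9, Mul(11, Pow(k, 2))))
Mul(Function('d')(-10, -12), Add(Function('g')(5), -124)) = Mul(Add(5, -12), Add(Add(-9, Mul(11, Pow(5, 2))), -124)) = Mul(-7, Add(Add(-9, Mul(11, 25)), -124)) = Mul(-7, Add(Add(-9, 275), -124)) = Mul(-7, Add(266, -124)) = Mul(-7, 142) = -994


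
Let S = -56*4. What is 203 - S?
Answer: 427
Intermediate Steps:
S = -224
203 - S = 203 - 1*(-224) = 203 + 224 = 427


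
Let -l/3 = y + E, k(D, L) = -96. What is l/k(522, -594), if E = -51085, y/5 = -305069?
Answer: -788215/16 ≈ -49263.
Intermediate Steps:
y = -1525345 (y = 5*(-305069) = -1525345)
l = 4729290 (l = -3*(-1525345 - 51085) = -3*(-1576430) = 4729290)
l/k(522, -594) = 4729290/(-96) = 4729290*(-1/96) = -788215/16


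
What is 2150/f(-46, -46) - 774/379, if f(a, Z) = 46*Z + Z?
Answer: -1244119/409699 ≈ -3.0367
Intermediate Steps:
f(a, Z) = 47*Z
2150/f(-46, -46) - 774/379 = 2150/((47*(-46))) - 774/379 = 2150/(-2162) - 774*1/379 = 2150*(-1/2162) - 774/379 = -1075/1081 - 774/379 = -1244119/409699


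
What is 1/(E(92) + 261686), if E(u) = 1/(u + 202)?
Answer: 294/76935685 ≈ 3.8214e-6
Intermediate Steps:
E(u) = 1/(202 + u)
1/(E(92) + 261686) = 1/(1/(202 + 92) + 261686) = 1/(1/294 + 261686) = 1/(76935685/294) = 294/76935685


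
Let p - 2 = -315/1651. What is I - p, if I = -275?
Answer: -457012/1651 ≈ -276.81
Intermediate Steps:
p = 2987/1651 (p = 2 - 315/1651 = 2987/1651 ≈ 1.8092)
I - p = -275 - 1*2987/1651 = -275 - 2987/1651 = -457012/1651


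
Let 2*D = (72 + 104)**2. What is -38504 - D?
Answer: -53992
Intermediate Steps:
D = 15488 (D = (72 + 104)**2/2 = (1/2)*176**2 = (1/2)*30976 = 15488)
-38504 - D = -38504 - 1*15488 = -38504 - 15488 = -53992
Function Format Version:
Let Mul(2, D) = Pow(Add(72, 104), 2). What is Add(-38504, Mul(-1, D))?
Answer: -53992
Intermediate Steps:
D = 15488 (D = Mul(Rational(1, 2), Pow(Add(72, 104), 2)) = Mul(Rational(1, 2), Pow(176, 2)) = Mul(Rational(1, 2), 30976) = 15488)
Add(-38504, Mul(-1, D)) = Add(-38504, Mul(-1, 15488)) = Add(-38504, -15488) = -53992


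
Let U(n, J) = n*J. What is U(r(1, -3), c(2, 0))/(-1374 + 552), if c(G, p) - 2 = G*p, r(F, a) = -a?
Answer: -1/137 ≈ -0.0072993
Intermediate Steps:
c(G, p) = 2 + G*p
U(n, J) = J*n
U(r(1, -3), c(2, 0))/(-1374 + 552) = ((2 + 2*0)*(-1*(-3)))/(-1374 + 552) = ((2 + 0)*3)/(-822) = (2*3)*(-1/822) = 6*(-1/822) = -1/137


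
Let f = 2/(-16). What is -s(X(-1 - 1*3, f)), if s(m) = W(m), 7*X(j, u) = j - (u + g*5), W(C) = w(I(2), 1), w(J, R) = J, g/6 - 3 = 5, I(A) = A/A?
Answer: -1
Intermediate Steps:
I(A) = 1
g = 48 (g = 18 + 6*5 = 18 + 30 = 48)
W(C) = 1
f = -⅛ (f = 2*(-1/16) = -⅛ ≈ -0.12500)
X(j, u) = -240/7 - u/7 + j/7 (X(j, u) = (j - (u + 48*5))/7 = (j - (u + 240))/7 = (j - (240 + u))/7 = (j + (-240 - u))/7 = (-240 + j - u)/7 = -240/7 - u/7 + j/7)
s(m) = 1
-s(X(-1 - 1*3, f)) = -1*1 = -1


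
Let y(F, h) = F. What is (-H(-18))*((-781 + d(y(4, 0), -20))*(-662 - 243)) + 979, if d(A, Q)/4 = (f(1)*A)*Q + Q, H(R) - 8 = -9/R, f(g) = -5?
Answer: 11371473/2 ≈ 5.6857e+6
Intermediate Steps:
H(R) = 8 - 9/R
d(A, Q) = 4*Q - 20*A*Q (d(A, Q) = 4*((-5*A)*Q + Q) = 4*(-5*A*Q + Q) = 4*(Q - 5*A*Q) = 4*Q - 20*A*Q)
(-H(-18))*((-781 + d(y(4, 0), -20))*(-662 - 243)) + 979 = (-(8 - 9/(-18)))*((-781 + 4*(-20)*(1 - 5*4))*(-662 - 243)) + 979 = (-(8 - 9*(-1/18)))*((-781 + 4*(-20)*(1 - 20))*(-905)) + 979 = (-(8 + ½))*((-781 + 4*(-20)*(-19))*(-905)) + 979 = (-1*17/2)*((-781 + 1520)*(-905)) + 979 = -12563*(-905)/2 + 979 = -17/2*(-668795) + 979 = 11369515/2 + 979 = 11371473/2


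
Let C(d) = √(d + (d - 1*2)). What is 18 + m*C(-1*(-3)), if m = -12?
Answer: -6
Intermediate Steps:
C(d) = √(-2 + 2*d) (C(d) = √(d + (d - 2)) = √(d + (-2 + d)) = √(-2 + 2*d))
18 + m*C(-1*(-3)) = 18 - 12*√(-2 + 2*(-1*(-3))) = 18 - 12*√(-2 + 2*3) = 18 - 12*√(-2 + 6) = 18 - 12*√4 = 18 - 12*2 = 18 - 24 = -6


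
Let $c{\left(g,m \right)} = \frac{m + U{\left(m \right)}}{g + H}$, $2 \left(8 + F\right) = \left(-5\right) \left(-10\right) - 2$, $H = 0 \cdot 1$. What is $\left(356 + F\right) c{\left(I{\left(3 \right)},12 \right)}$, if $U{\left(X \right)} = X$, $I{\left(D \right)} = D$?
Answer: $2976$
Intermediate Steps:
$H = 0$
$F = 16$ ($F = -8 + \frac{\left(-5\right) \left(-10\right) - 2}{2} = -8 + \frac{50 - 2}{2} = -8 + \frac{1}{2} \cdot 48 = -8 + 24 = 16$)
$c{\left(g,m \right)} = \frac{2 m}{g}$ ($c{\left(g,m \right)} = \frac{m + m}{g + 0} = \frac{2 m}{g}$)
$\left(356 + F\right) c{\left(I{\left(3 \right)},12 \right)} = \left(356 + 16\right) 2 \cdot 12 \cdot \frac{1}{3} = 372 \cdot 2 \cdot 12 \cdot \frac{1}{3} = 372 \cdot 8 = 2976$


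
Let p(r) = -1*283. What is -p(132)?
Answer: 283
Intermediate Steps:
p(r) = -283
-p(132) = -1*(-283) = 283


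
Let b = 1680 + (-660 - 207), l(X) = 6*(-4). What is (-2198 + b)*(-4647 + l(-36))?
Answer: 6469335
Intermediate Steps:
l(X) = -24
b = 813 (b = 1680 - 867 = 813)
(-2198 + b)*(-4647 + l(-36)) = (-2198 + 813)*(-4647 - 24) = -1385*(-4671) = 6469335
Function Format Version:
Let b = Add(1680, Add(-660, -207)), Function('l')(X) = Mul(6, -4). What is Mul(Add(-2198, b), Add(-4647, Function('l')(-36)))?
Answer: 6469335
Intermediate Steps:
Function('l')(X) = -24
b = 813 (b = Add(1680, -867) = 813)
Mul(Add(-2198, b), Add(-4647, Function('l')(-36))) = Mul(Add(-2198, 813), Add(-4647, -24)) = Mul(-1385, -4671) = 6469335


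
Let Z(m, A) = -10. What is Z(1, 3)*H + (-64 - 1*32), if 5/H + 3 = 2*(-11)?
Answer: -94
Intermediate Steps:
H = -⅕ (H = 5/(-3 + 2*(-11)) = 5/(-3 - 22) = 5/(-25) = 5*(-1/25) = -⅕ ≈ -0.20000)
Z(1, 3)*H + (-64 - 1*32) = -10*(-⅕) + (-64 - 1*32) = 2 + (-64 - 32) = 2 - 96 = -94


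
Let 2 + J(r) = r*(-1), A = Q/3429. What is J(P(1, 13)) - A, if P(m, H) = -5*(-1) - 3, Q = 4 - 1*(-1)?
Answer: -13721/3429 ≈ -4.0015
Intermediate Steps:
Q = 5 (Q = 4 + 1 = 5)
P(m, H) = 2 (P(m, H) = 5 - 3 = 2)
A = 5/3429 ≈ 0.0014582
J(r) = -2 - r (J(r) = -2 + r*(-1) = -2 - r)
J(P(1, 13)) - A = (-2 - 1*2) - 1*5/3429 = (-2 - 2) - 5/3429 = -4 - 5/3429 = -13721/3429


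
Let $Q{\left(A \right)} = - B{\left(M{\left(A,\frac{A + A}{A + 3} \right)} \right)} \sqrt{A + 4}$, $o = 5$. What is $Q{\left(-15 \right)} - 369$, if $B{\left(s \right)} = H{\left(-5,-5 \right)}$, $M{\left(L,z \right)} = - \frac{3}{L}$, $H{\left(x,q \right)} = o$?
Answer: $-369 - 5 i \sqrt{11} \approx -369.0 - 16.583 i$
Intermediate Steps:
$H{\left(x,q \right)} = 5$
$B{\left(s \right)} = 5$
$Q{\left(A \right)} = - 5 \sqrt{4 + A}$ ($Q{\left(A \right)} = \left(-1\right) 5 \sqrt{A + 4} = - 5 \sqrt{4 + A}$)
$Q{\left(-15 \right)} - 369 = - 5 \sqrt{4 - 15} - 369 = - 5 \sqrt{-11} - 369 = - 5 i \sqrt{11} - 369 = -369 - 5 i \sqrt{11}$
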